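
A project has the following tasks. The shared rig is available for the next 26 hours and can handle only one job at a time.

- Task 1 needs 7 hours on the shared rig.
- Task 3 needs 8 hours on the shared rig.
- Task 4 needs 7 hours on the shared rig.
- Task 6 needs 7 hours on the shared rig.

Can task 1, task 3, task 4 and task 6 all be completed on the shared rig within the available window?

Running back to back, the jobs need 7 + 8 + 7 + 7 = 29 hours on the shared rig.
Since 29 > 26, they cannot all fit.

No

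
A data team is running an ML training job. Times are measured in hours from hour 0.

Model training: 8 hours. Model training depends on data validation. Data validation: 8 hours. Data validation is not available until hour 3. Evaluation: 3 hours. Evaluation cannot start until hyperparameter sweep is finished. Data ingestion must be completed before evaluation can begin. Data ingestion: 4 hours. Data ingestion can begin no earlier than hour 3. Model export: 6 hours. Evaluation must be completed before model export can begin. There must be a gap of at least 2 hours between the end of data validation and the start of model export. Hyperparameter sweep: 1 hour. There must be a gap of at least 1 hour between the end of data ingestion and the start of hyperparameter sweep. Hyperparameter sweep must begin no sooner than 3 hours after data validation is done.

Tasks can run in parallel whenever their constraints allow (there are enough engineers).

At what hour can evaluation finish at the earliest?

After its own release at hour 3, data validation can start at hour 3 and finishes at hour 11.
Data ingestion cannot begin until its own release at hour 3. It runs from hour 3 to 3 + 4 = hour 7.
For hyperparameter sweep: data ingestion (finishes hour 7, plus 1-hour gap → hour 8); data validation (finishes hour 11, plus 3-hour gap → hour 14). Taking the maximum gives a start of hour 14, and it finishes at 14 + 1 = hour 15.
For evaluation: hyperparameter sweep (finishes hour 15); data ingestion (finishes hour 7). Taking the maximum gives a start of hour 15, and it finishes at 15 + 3 = hour 18.

18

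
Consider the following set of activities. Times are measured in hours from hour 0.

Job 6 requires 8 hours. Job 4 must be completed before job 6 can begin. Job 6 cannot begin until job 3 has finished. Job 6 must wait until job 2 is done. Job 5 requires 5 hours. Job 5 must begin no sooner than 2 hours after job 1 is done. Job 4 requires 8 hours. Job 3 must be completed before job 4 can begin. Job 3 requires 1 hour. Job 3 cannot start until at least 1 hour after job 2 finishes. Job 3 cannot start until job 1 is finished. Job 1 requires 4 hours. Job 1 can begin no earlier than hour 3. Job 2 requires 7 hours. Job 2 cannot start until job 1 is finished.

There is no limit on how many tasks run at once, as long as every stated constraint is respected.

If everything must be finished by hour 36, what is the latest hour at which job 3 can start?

19

Job 6 must finish by hour 36; it takes 8 hours, so it must start by 36 − 8 = hour 28.
Job 4 must finish before job 6 (must start by hour 28). With an 8-hour duration, job 4 must start by 28 − 8 = hour 20.
Job 3 must finish in time for job 4 (must start by hour 20); job 6 (must start by hour 28). The tightest is hour 20, so job 3 must start by 20 − 1 = hour 19.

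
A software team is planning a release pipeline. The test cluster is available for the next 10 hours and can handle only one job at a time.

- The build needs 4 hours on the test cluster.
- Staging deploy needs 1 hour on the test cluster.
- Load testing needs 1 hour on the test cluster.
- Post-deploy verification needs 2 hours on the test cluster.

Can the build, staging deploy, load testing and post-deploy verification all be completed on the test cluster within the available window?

Running back to back, the jobs need 4 + 1 + 1 + 2 = 8 hours on the test cluster.
Since 8 ≤ 10, they fit within the window.

Yes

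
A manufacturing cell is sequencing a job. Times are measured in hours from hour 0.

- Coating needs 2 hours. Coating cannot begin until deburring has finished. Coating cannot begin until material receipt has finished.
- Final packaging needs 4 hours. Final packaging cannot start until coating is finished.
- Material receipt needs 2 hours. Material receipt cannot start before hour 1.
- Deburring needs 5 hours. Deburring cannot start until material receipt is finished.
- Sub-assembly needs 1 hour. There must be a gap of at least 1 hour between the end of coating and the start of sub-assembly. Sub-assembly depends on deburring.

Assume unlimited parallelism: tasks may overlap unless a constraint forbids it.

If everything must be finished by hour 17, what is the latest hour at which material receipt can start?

4

To finish by hour 17, sub-assembly (duration 1) must start no later than hour 16.
Nothing follows final packaging; the deadline of hour 17 is its only limit. It must start by 17 − 4 = hour 13.
Coating has several dependents: sub-assembly (must start by hour 16, minus 1-hour gap → hour 15); final packaging (must start by hour 13). The earliest of those limits is hour 13, so coating must start by 13 − 2 = hour 11.
For deburring: coating (must start by hour 11); sub-assembly (must start by hour 16). The most restrictive is hour 11; with a 5-hour duration, deburring must start by hour 6.
Material receipt must finish in time for deburring (must start by hour 6); coating (must start by hour 11). The tightest is hour 6, so material receipt must start by 6 − 2 = hour 4.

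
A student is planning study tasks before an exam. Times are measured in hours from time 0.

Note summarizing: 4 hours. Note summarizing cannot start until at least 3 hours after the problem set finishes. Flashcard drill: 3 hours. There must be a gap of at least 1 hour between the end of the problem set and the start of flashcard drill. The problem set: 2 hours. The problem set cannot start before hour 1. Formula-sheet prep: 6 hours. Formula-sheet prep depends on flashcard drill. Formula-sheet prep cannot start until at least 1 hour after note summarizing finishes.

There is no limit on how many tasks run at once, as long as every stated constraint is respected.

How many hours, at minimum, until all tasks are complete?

The problem set cannot begin until its own release at hour 1. It runs from hour 1 to 1 + 2 = hour 3.
After the problem set (finishes hour 3, plus 3-hour gap → hour 6), note summarizing can start at hour 6 and finishes at hour 10.
Flashcard drill cannot begin until the problem set (finishes hour 3, plus 1-hour gap → hour 4). It runs from hour 4 to 4 + 3 = hour 7.
Formula-sheet prep has to wait for flashcard drill (finishes hour 7); note summarizing (finishes hour 10, plus 1-hour gap → hour 11). The latest of these is hour 11, so formula-sheet prep runs hour 11 to 11 + 6 = hour 17.
All tasks are finished once the last one completes. Finish times: The problem set at 3, Flashcard drill at 7, Note summarizing at 10, Formula-sheet prep at 17. The latest is hour 17.

17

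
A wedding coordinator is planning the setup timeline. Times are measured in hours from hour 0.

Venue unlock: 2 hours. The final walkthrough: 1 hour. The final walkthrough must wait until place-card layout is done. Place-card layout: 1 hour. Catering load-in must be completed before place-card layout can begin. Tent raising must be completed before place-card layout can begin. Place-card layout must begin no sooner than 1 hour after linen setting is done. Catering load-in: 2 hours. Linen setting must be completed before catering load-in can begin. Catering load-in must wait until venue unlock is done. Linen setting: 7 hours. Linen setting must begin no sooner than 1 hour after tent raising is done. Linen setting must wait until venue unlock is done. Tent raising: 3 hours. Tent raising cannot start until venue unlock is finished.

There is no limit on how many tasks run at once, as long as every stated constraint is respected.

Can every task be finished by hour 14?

No

Venue unlock has no prerequisites, so it starts at hour 0 and finishes at hour 2.
After venue unlock (finishes hour 2), tent raising can start at hour 2 and finishes at hour 5.
Linen setting needs all of tent raising (finishes hour 5, plus 1-hour gap → hour 6); venue unlock (finishes hour 2). That puts its earliest start at hour 6; it finishes at 6 + 7 = hour 13.
Catering load-in needs all of linen setting (finishes hour 13); venue unlock (finishes hour 2). That puts its earliest start at hour 13; it finishes at 13 + 2 = hour 15.
Place-card layout cannot start until catering load-in (finishes hour 15); tent raising (finishes hour 5); linen setting (finishes hour 13, plus 1-hour gap → hour 14). The controlling bound is hour 15, so place-card layout finishes at 15 + 1 = hour 16.
The final walkthrough cannot begin until place-card layout (finishes hour 16). It runs from hour 16 to 16 + 1 = hour 17.
The earliest everything can be done is hour 17, which is after the deadline of 14, so it is not possible.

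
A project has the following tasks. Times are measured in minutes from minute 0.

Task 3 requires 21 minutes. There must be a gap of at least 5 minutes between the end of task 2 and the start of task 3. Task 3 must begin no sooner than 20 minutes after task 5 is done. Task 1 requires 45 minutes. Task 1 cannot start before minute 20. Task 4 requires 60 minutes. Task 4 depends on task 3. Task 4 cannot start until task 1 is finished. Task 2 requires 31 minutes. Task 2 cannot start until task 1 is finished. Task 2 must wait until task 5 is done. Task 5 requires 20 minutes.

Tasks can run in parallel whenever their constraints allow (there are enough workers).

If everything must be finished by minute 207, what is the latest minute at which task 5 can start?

Task 4 has no dependents, so it just needs to finish by minute 207. Starting by 207 − 60 = minute 147 achieves that.
Since task 4 (must start by minute 147) depends on it, task 3 must finish by minute 147. Backing off its 21-minute duration gives a latest start of minute 126.
Task 2 must finish before task 3 (must start by minute 126, minus 5-minute gap → minute 121). With a 31-minute duration, task 2 must start by 121 − 31 = minute 90.
For task 5: task 2 (must start by minute 90); task 3 (must start by minute 126, minus 20-minute gap → minute 106). The most restrictive is minute 90; with a 20-minute duration, task 5 must start by minute 70.

70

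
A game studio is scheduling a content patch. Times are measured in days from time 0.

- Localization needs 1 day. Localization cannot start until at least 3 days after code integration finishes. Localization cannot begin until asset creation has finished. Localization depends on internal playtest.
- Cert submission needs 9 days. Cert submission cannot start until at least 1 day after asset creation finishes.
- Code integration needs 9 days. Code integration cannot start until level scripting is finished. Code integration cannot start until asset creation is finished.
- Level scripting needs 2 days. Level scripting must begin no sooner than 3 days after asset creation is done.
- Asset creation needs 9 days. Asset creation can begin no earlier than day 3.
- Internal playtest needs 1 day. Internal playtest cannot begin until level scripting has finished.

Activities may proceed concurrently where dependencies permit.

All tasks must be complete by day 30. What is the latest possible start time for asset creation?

3

Nothing follows localization; the deadline of day 30 is its only limit. It must start by 30 − 1 = day 29.
Code integration feeds into localization (must start by day 29, minus 3-day gap → day 26); so code integration must finish by day 26 and therefore start by day 17.
Internal playtest must finish before localization (must start by day 29). With a 1-day duration, internal playtest must start by 29 − 1 = day 28.
Level scripting has several dependents: code integration (must start by day 17); internal playtest (must start by day 28). The earliest of those limits is day 17, so level scripting must start by 17 − 2 = day 15.
Cert submission must finish by day 30; it takes 9 days, so it must start by 30 − 9 = day 21.
For asset creation: level scripting (must start by day 15, minus 3-day gap → day 12); code integration (must start by day 17); localization (must start by day 29); cert submission (must start by day 21, minus 1-day gap → day 20). The most restrictive is day 12; with a 9-day duration, asset creation must start by day 3.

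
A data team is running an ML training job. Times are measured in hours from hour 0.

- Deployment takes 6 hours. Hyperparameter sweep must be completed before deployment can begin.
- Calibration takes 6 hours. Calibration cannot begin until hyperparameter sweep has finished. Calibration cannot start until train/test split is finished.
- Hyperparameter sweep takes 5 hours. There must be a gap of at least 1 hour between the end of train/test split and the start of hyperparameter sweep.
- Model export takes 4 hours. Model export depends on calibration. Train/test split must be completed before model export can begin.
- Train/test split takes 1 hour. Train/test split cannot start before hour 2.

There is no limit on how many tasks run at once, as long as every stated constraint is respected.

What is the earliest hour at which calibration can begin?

Train/test split waits on its own release at hour 2, so it starts at hour 2 and finishes at 2 + 1 = hour 3.
Hyperparameter sweep waits on train/test split (finishes hour 3, plus 1-hour gap → hour 4), so it starts at hour 4 and finishes at 4 + 5 = hour 9.
Calibration waits on hyperparameter sweep (finishes hour 9); train/test split (finishes hour 3). The latest of these is hour 9, which is the earliest calibration can start.

9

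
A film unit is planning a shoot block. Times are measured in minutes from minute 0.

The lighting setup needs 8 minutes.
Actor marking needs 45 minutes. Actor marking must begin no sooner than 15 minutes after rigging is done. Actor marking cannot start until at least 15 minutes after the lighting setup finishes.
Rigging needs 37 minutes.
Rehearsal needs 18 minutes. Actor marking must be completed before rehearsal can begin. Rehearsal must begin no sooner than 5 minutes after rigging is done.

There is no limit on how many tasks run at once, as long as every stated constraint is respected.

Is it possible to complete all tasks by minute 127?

Yes

The lighting setup has no prerequisites, so it starts at minute 0 and finishes at minute 8.
Rigging can start immediately at minute 0; it finishes at minute 37.
Actor marking needs all of rigging (finishes minute 37, plus 15-minute gap → minute 52); the lighting setup (finishes minute 8, plus 15-minute gap → minute 23). That puts its earliest start at minute 52; it finishes at 52 + 45 = minute 97.
For rehearsal: actor marking (finishes minute 97); rigging (finishes minute 37, plus 5-minute gap → minute 42). Taking the maximum gives a start of minute 97, and it finishes at 97 + 18 = minute 115.
Every task is finished by minute 115, which is no later than the deadline of 127, so the schedule is feasible.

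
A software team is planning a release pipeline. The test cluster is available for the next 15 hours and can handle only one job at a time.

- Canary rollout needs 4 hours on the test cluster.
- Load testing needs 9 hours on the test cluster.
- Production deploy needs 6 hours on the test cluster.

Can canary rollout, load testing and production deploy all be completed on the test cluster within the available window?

Running back to back, the jobs need 4 + 9 + 6 = 19 hours on the test cluster.
Since 19 > 15, they cannot all fit.

No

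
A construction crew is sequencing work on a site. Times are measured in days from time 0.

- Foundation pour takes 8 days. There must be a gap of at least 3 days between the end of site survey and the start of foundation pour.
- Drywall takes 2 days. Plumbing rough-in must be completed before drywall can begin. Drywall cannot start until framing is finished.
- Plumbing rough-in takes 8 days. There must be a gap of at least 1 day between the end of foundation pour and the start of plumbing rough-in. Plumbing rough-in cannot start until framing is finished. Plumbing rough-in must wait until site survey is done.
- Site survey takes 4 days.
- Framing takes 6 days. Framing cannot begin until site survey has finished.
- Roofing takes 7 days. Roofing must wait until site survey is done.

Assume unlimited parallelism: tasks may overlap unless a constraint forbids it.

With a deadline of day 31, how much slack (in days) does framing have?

Site survey has no prerequisites, so it starts at day 0 and finishes at day 4.
Framing cannot begin until site survey (finishes day 4). It runs from day 4 to 4 + 6 = day 10.

Working backward from the deadline:
Nothing follows drywall; the deadline of day 31 is its only limit. It must start by 31 − 2 = day 29.
Plumbing rough-in has to be done before drywall (must start by day 29). That means finishing by day 29, i.e. starting by 29 − 8 = day 21.
Framing must finish in time for plumbing rough-in (must start by day 21); drywall (must start by day 29). The tightest is day 21, so framing must start by 21 − 6 = day 15.
So framing can start as early as day 4 and as late as day 15, giving 15 − 4 = 11 days of slack.

11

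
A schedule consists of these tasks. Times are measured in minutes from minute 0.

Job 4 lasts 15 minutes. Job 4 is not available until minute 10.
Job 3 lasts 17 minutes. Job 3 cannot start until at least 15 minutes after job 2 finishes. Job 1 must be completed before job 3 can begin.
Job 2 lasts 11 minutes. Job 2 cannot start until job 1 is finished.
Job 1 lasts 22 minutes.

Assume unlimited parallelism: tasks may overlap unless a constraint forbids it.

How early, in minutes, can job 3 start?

48

Nothing blocks job 1, so it runs from minute 0 to minute 22.
After job 1 (finishes minute 22), job 2 can start at minute 22 and finishes at minute 33.
Job 3 waits on job 2 (finishes minute 33, plus 15-minute gap → minute 48); job 1 (finishes minute 22). The latest of these is minute 48, which is the earliest job 3 can start.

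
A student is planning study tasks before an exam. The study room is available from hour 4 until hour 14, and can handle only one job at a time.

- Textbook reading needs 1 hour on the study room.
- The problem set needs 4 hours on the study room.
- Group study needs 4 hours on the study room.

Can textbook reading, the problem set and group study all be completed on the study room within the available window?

Yes

The study room window is 14 − 4 = 10 hours.
Running back to back, the jobs need 1 + 4 + 4 = 9 hours on the study room.
Since 9 ≤ 10, they fit within the window.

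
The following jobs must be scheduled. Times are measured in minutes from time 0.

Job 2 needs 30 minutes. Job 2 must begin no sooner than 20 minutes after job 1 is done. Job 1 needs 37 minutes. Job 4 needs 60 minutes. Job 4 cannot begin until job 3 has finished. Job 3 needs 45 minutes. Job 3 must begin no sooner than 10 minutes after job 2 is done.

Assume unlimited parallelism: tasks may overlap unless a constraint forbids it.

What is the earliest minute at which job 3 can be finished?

Job 1 can start immediately at minute 0; it finishes at minute 37.
After job 1 (finishes minute 37, plus 20-minute gap → minute 57), job 2 can start at minute 57 and finishes at minute 87.
Job 3 cannot begin until job 2 (finishes minute 87, plus 10-minute gap → minute 97). It runs from minute 97 to 97 + 45 = minute 142.

142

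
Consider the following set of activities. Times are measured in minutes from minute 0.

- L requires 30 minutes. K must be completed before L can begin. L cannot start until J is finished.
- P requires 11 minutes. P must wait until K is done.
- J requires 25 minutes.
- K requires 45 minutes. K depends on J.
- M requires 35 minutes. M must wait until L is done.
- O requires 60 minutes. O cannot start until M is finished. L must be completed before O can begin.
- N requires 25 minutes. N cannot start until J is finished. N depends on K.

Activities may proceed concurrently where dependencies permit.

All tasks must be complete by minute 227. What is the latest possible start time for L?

102

O has no dependents, so it just needs to finish by minute 227. Starting by 227 − 60 = minute 167 achieves that.
M must finish before O (must start by minute 167). With a 35-minute duration, M must start by 167 − 35 = minute 132.
L has several dependents: M (must start by minute 132); O (must start by minute 167). The earliest of those limits is minute 132, so L must start by 132 − 30 = minute 102.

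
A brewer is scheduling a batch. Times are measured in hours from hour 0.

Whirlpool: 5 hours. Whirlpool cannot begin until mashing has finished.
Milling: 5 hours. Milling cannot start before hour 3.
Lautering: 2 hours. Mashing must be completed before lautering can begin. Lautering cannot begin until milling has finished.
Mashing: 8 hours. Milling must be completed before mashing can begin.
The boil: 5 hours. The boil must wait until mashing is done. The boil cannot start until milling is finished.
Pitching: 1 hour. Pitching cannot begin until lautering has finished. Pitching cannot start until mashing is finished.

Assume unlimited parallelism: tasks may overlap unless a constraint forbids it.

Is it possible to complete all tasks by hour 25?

Yes

After its own release at hour 3, milling can start at hour 3 and finishes at hour 8.
Mashing cannot begin until milling (finishes hour 8). It runs from hour 8 to 8 + 8 = hour 16.
Whirlpool waits on mashing (finishes hour 16), so it starts at hour 16 and finishes at 16 + 5 = hour 21.
The boil cannot start until mashing (finishes hour 16); milling (finishes hour 8). The controlling bound is hour 16, so the boil finishes at 16 + 5 = hour 21.
For lautering: mashing (finishes hour 16); milling (finishes hour 8). Taking the maximum gives a start of hour 16, and it finishes at 16 + 2 = hour 18.
Pitching needs all of lautering (finishes hour 18); mashing (finishes hour 16). That puts its earliest start at hour 18; it finishes at 18 + 1 = hour 19.
Every task is finished by hour 21, which is no later than the deadline of 25, so the schedule is feasible.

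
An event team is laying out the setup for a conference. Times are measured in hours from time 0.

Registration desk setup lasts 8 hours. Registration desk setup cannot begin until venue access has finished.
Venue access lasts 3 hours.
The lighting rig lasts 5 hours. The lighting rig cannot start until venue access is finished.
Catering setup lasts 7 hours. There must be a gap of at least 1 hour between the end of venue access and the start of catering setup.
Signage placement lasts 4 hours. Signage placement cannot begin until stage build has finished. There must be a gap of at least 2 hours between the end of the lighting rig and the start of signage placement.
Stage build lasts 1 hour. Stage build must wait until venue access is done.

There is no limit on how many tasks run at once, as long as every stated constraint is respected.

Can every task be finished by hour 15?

Yes

Nothing blocks venue access, so it runs from hour 0 to hour 3.
Catering setup waits on venue access (finishes hour 3, plus 1-hour gap → hour 4), so it starts at hour 4 and finishes at 4 + 7 = hour 11.
Registration desk setup cannot begin until venue access (finishes hour 3). It runs from hour 3 to 3 + 8 = hour 11.
After venue access (finishes hour 3), the lighting rig can start at hour 3 and finishes at hour 8.
After venue access (finishes hour 3), stage build can start at hour 3 and finishes at hour 4.
Signage placement cannot start until stage build (finishes hour 4); the lighting rig (finishes hour 8, plus 2-hour gap → hour 10). The controlling bound is hour 10, so signage placement finishes at 10 + 4 = hour 14.
Every task is finished by hour 14, which is no later than the deadline of 15, so the schedule is feasible.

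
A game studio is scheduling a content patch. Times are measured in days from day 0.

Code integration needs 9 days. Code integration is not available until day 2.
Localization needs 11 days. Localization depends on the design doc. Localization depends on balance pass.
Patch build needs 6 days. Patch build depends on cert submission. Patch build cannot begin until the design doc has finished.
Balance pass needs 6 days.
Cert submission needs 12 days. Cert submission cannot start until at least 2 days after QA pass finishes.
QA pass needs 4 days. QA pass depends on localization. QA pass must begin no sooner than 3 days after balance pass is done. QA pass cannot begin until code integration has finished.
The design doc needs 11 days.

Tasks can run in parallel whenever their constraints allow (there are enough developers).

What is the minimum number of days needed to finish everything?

46

Balance pass can start immediately at day 0; it finishes at day 6.
Code integration waits on its own release at day 2, so it starts at day 2 and finishes at 2 + 9 = day 11.
Nothing blocks the design doc, so it runs from day 0 to day 11.
Localization cannot start until the design doc (finishes day 11); balance pass (finishes day 6). The controlling bound is day 11, so localization finishes at 11 + 11 = day 22.
QA pass has to wait for localization (finishes day 22); balance pass (finishes day 6, plus 3-day gap → day 9); code integration (finishes day 11). The latest of these is day 22, so QA pass runs day 22 to 22 + 4 = day 26.
Cert submission waits on QA pass (finishes day 26, plus 2-day gap → day 28), so it starts at day 28 and finishes at 28 + 12 = day 40.
For patch build: cert submission (finishes day 40); the design doc (finishes day 11). Taking the maximum gives a start of day 40, and it finishes at 40 + 6 = day 46.
All tasks are finished once the last one completes. Finish times: The design doc at 11, Code integration at 11, Balance pass at 6, Localization at 22, QA pass at 26, Cert submission at 40, Patch build at 46. The latest is day 46.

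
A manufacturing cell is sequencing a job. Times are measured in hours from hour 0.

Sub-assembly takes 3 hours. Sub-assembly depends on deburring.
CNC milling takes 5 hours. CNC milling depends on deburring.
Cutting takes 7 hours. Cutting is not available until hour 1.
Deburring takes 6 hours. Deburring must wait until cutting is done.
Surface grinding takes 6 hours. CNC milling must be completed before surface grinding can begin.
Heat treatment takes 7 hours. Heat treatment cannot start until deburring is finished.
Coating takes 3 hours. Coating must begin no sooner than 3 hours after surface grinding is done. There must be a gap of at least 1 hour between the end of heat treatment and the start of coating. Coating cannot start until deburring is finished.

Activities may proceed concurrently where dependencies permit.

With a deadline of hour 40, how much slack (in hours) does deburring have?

9

After its own release at hour 1, cutting can start at hour 1 and finishes at hour 8.
Deburring waits on cutting (finishes hour 8), so it starts at hour 8 and finishes at 8 + 6 = hour 14.

Working backward from the deadline:
Nothing follows coating; the deadline of hour 40 is its only limit. It must start by 40 − 3 = hour 37.
Since coating (must start by hour 37, minus 3-hour gap → hour 34) depends on it, surface grinding must finish by hour 34. Backing off its 6-hour duration gives a latest start of hour 28.
Since surface grinding (must start by hour 28) depends on it, CNC milling must finish by hour 28. Backing off its 5-hour duration gives a latest start of hour 23.
Since coating (must start by hour 37, minus 1-hour gap → hour 36) depends on it, heat treatment must finish by hour 36. Backing off its 7-hour duration gives a latest start of hour 29.
Nothing follows sub-assembly; the deadline of hour 40 is its only limit. It must start by 40 − 3 = hour 37.
For deburring: CNC milling (must start by hour 23); heat treatment (must start by hour 29); coating (must start by hour 37); sub-assembly (must start by hour 37). The most restrictive is hour 23; with a 6-hour duration, deburring must start by hour 17.
So deburring can start as early as hour 8 and as late as hour 17, giving 17 − 8 = 9 hours of slack.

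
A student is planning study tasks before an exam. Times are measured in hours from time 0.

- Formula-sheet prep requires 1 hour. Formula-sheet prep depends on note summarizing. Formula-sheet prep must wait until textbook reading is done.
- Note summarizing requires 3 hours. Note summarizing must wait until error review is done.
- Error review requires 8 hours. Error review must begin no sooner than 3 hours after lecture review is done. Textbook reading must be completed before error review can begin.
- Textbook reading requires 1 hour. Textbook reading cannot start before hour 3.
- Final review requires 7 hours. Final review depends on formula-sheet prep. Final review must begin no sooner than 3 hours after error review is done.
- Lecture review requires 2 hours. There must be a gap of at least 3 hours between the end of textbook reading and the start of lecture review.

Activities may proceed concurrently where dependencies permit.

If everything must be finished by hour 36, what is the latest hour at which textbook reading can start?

8

Nothing follows final review; the deadline of hour 36 is its only limit. It must start by 36 − 7 = hour 29.
Formula-sheet prep has to be done before final review (must start by hour 29). That means finishing by hour 29, i.e. starting by 29 − 1 = hour 28.
Since formula-sheet prep (must start by hour 28) depends on it, note summarizing must finish by hour 28. Backing off its 3-hour duration gives a latest start of hour 25.
Error review has several dependents: note summarizing (must start by hour 25); final review (must start by hour 29, minus 3-hour gap → hour 26). The earliest of those limits is hour 25, so error review must start by 25 − 8 = hour 17.
Lecture review feeds into error review (must start by hour 17, minus 3-hour gap → hour 14); so lecture review must finish by hour 14 and therefore start by hour 12.
Textbook reading must finish in time for lecture review (must start by hour 12, minus 3-hour gap → hour 9); error review (must start by hour 17); formula-sheet prep (must start by hour 28). The tightest is hour 9, so textbook reading must start by 9 − 1 = hour 8.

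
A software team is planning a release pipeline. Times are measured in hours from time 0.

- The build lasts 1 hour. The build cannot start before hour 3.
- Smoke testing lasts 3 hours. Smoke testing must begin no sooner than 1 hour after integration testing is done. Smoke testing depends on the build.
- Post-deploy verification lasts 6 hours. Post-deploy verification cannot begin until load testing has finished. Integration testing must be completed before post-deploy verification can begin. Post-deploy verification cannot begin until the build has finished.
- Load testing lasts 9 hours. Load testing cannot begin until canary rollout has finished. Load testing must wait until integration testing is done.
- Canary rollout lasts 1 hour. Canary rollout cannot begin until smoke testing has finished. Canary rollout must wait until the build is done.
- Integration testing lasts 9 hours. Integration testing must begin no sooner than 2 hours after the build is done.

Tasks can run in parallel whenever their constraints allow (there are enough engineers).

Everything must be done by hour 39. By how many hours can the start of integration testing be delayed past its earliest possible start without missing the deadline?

The build cannot begin until its own release at hour 3. It runs from hour 3 to 3 + 1 = hour 4.
Integration testing waits on the build (finishes hour 4, plus 2-hour gap → hour 6), so it starts at hour 6 and finishes at 6 + 9 = hour 15.

Working backward from the deadline:
Nothing follows post-deploy verification; the deadline of hour 39 is its only limit. It must start by 39 − 6 = hour 33.
Load testing has to be done before post-deploy verification (must start by hour 33). That means finishing by hour 33, i.e. starting by 33 − 9 = hour 24.
Canary rollout feeds into load testing (must start by hour 24); so canary rollout must finish by hour 24 and therefore start by hour 23.
Since canary rollout (must start by hour 23) depends on it, smoke testing must finish by hour 23. Backing off its 3-hour duration gives a latest start of hour 20.
Integration testing feeds smoke testing (must start by hour 20, minus 1-hour gap → hour 19); load testing (must start by hour 24); post-deploy verification (must start by hour 33). Taking the minimum, integration testing must finish by hour 19 and start by 19 − 9 = hour 10.
So integration testing can start as early as hour 6 and as late as hour 10, giving 10 − 6 = 4 hours of slack.

4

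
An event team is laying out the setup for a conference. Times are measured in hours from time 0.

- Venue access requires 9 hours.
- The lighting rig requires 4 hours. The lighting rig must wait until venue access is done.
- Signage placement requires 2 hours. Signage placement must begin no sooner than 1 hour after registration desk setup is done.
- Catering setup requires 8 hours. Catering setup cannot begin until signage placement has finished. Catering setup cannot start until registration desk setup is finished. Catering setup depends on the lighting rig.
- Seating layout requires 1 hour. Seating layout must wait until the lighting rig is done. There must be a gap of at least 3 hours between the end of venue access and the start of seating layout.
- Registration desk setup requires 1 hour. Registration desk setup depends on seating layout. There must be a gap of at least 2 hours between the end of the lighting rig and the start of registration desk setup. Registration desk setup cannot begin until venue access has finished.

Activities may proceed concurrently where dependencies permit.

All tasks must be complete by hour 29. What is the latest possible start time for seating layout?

To finish by hour 29, catering setup (duration 8) must start no later than hour 21.
Signage placement feeds into catering setup (must start by hour 21); so signage placement must finish by hour 21 and therefore start by hour 19.
Registration desk setup feeds signage placement (must start by hour 19, minus 1-hour gap → hour 18); catering setup (must start by hour 21). Taking the minimum, registration desk setup must finish by hour 18 and start by 18 − 1 = hour 17.
Seating layout feeds into registration desk setup (must start by hour 17); so seating layout must finish by hour 17 and therefore start by hour 16.

16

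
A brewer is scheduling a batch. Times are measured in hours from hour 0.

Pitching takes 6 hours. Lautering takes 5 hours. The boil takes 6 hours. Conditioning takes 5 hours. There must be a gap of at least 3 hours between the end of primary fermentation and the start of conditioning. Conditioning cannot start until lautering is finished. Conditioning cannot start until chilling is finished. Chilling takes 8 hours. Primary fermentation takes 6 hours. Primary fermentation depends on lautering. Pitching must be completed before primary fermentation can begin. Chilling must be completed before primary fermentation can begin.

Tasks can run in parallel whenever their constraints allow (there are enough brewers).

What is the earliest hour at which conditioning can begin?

Pitching can start immediately at hour 0; it finishes at hour 6.
Chilling can start immediately at hour 0; it finishes at hour 8.
Nothing blocks lautering, so it runs from hour 0 to hour 5.
Primary fermentation needs all of lautering (finishes hour 5); pitching (finishes hour 6); chilling (finishes hour 8). That puts its earliest start at hour 8; it finishes at 8 + 6 = hour 14.
Conditioning waits on primary fermentation (finishes hour 14, plus 3-hour gap → hour 17); lautering (finishes hour 5); chilling (finishes hour 8). The latest of these is hour 17, which is the earliest conditioning can start.

17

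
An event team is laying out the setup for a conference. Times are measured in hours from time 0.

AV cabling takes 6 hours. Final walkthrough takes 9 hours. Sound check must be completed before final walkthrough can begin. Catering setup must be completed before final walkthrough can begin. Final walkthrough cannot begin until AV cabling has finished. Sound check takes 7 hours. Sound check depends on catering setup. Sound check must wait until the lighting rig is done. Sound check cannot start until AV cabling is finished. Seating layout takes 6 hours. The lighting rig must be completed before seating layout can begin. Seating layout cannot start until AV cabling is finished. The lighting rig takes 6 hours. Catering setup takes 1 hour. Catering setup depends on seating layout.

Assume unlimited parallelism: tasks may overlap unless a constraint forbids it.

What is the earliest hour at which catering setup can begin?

Nothing blocks AV cabling, so it runs from hour 0 to hour 6.
The lighting rig can start immediately at hour 0; it finishes at hour 6.
Seating layout cannot start until the lighting rig (finishes hour 6); AV cabling (finishes hour 6). The controlling bound is hour 6, so seating layout finishes at 6 + 6 = hour 12.
Catering setup waits on seating layout (finishes hour 12), so the earliest it can start is hour 12.

12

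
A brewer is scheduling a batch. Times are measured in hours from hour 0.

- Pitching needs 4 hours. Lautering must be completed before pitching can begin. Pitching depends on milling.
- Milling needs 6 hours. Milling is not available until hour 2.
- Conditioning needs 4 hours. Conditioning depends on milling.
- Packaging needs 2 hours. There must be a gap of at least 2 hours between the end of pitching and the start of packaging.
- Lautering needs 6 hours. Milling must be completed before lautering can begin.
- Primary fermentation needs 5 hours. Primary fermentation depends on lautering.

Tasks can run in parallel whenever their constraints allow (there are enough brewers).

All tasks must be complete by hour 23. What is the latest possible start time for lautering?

9

Packaging has no dependents, so it just needs to finish by hour 23. Starting by 23 − 2 = hour 21 achieves that.
Since packaging (must start by hour 21, minus 2-hour gap → hour 19) depends on it, pitching must finish by hour 19. Backing off its 4-hour duration gives a latest start of hour 15.
Primary fermentation must finish by hour 23; it takes 5 hours, so it must start by 23 − 5 = hour 18.
Lautering must finish in time for pitching (must start by hour 15); primary fermentation (must start by hour 18). The tightest is hour 15, so lautering must start by 15 − 6 = hour 9.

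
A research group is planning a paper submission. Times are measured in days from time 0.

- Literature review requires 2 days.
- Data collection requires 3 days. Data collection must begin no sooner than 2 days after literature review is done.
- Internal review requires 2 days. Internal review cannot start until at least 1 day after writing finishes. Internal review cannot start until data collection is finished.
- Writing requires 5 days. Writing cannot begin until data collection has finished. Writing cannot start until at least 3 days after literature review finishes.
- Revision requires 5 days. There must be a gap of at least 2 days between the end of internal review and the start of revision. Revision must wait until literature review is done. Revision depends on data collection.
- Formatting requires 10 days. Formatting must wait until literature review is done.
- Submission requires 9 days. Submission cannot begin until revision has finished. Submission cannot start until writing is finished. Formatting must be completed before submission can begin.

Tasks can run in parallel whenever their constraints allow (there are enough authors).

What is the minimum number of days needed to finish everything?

Nothing blocks literature review, so it runs from day 0 to day 2.
Formatting cannot begin until literature review (finishes day 2). It runs from day 2 to 2 + 10 = day 12.
Data collection cannot begin until literature review (finishes day 2, plus 2-day gap → day 4). It runs from day 4 to 4 + 3 = day 7.
Writing cannot start until data collection (finishes day 7); literature review (finishes day 2, plus 3-day gap → day 5). The controlling bound is day 7, so writing finishes at 7 + 5 = day 12.
Internal review has to wait for writing (finishes day 12, plus 1-day gap → day 13); data collection (finishes day 7). The latest of these is day 13, so internal review runs day 13 to 13 + 2 = day 15.
Revision cannot start until internal review (finishes day 15, plus 2-day gap → day 17); literature review (finishes day 2); data collection (finishes day 7). The controlling bound is day 17, so revision finishes at 17 + 5 = day 22.
Submission needs all of revision (finishes day 22); writing (finishes day 12); formatting (finishes day 12). That puts its earliest start at day 22; it finishes at 22 + 9 = day 31.
All tasks are finished once the last one completes. Finish times: Literature review at 2, Data collection at 7, Writing at 12, Internal review at 15, Revision at 22, Formatting at 12, Submission at 31. The latest is day 31.

31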